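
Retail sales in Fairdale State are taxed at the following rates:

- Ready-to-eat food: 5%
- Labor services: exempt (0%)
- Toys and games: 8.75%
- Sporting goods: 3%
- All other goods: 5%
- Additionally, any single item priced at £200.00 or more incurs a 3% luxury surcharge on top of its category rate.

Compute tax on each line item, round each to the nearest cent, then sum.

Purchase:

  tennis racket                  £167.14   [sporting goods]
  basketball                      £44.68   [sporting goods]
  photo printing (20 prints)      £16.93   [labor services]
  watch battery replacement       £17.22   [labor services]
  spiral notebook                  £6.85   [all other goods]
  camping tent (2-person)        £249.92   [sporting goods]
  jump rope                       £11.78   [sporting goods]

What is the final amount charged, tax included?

£536.56

Tennis racket £167.14: sporting goods → 3% → £5.01
Basketball £44.68: sporting goods → 3% → £1.34
Photo printing (20 prints) £16.93: labor services → 0% → £0.00
Watch battery replacement £17.22: labor services → 0% → £0.00
Spiral notebook £6.85: all other goods → 5% → £0.34
Camping tent (2-person) £249.92: sporting goods → 3% + 3% surcharge = 6% → £15.00
Jump rope £11.78: sporting goods → 3% → £0.35
Subtotal = £514.52; tax = £22.04; total due = £536.56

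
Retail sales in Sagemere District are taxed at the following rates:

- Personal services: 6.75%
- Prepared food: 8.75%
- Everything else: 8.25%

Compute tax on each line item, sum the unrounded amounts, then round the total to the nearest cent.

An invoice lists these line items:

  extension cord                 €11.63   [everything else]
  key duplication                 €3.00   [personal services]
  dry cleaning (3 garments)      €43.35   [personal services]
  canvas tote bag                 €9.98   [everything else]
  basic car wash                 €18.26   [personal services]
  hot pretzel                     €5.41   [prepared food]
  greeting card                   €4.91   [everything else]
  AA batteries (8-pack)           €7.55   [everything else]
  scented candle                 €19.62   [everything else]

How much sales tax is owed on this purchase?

€9.26

Extension cord €11.63: everything else → 8.25% → €0.959475
Key duplication €3.00: personal services → 6.75% → €0.2025
Dry cleaning (3 garments) €43.35: personal services → 6.75% → €2.926125
Canvas tote bag €9.98: everything else → 8.25% → €0.82335
Basic car wash €18.26: personal services → 6.75% → €1.23255
Hot pretzel €5.41: prepared food → 8.75% → €0.473375
Greeting card €4.91: everything else → 8.25% → €0.405075
AA batteries (8-pack) €7.55: everything else → 8.25% → €0.622875
Scented candle €19.62: everything else → 8.25% → €1.61865
Unrounded tax sum = €9.263975 → €9.26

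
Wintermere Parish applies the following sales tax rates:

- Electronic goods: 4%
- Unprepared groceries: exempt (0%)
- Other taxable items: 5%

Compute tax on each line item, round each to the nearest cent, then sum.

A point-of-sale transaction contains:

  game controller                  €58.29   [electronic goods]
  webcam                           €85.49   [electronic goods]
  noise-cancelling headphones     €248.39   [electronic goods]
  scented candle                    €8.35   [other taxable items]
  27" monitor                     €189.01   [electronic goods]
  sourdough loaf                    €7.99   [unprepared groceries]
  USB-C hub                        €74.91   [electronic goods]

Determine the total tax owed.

Game controller €58.29: electronic goods → 4% → €2.33
Webcam €85.49: electronic goods → 4% → €3.42
Noise-cancelling headphones €248.39: electronic goods → 4% → €9.94
Scented candle €8.35: other taxable items → 5% → €0.42
27" monitor €189.01: electronic goods → 4% → €7.56
Sourdough loaf €7.99: unprepared groceries → 0% → €0.00
USB-C hub €74.91: electronic goods → 4% → €3.00
Total tax = €2.33 + €3.42 + €9.94 + €0.42 + €7.56 + €3.00 = €26.67

€26.67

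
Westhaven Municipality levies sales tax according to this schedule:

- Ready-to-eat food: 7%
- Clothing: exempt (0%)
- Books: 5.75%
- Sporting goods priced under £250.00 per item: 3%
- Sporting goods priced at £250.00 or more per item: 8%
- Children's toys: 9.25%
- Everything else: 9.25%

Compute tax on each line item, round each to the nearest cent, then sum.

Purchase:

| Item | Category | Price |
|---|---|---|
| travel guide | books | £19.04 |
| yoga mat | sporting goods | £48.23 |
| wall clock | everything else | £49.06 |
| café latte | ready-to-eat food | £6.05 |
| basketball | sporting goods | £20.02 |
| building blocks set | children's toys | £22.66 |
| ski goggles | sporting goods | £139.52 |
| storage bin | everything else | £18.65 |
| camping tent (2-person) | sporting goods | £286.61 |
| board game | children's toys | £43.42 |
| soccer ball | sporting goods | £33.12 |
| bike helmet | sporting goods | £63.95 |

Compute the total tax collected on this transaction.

Travel guide £19.04: books → 5.75% → £1.09
Yoga mat £48.23: sporting goods, under £250.00 → 3% → £1.45
Wall clock £49.06: everything else → 9.25% → £4.54
Café latte £6.05: ready-to-eat food → 7% → £0.42
Basketball £20.02: sporting goods, under £250.00 → 3% → £0.60
Building blocks set £22.66: children's toys → 9.25% → £2.10
Ski goggles £139.52: sporting goods, under £250.00 → 3% → £4.19
Storage bin £18.65: everything else → 9.25% → £1.73
Camping tent (2-person) £286.61: sporting goods, £250.00 or more → 8% → £22.93
Board game £43.42: children's toys → 9.25% → £4.02
Soccer ball £33.12: sporting goods, under £250.00 → 3% → £0.99
Bike helmet £63.95: sporting goods, under £250.00 → 3% → £1.92
Total tax = £1.09 + £1.45 + £4.54 + £0.42 + £0.60 + £2.10 + £4.19 + £1.73 + £22.93 + £4.02 + £0.99 + £1.92 = £45.98

£45.98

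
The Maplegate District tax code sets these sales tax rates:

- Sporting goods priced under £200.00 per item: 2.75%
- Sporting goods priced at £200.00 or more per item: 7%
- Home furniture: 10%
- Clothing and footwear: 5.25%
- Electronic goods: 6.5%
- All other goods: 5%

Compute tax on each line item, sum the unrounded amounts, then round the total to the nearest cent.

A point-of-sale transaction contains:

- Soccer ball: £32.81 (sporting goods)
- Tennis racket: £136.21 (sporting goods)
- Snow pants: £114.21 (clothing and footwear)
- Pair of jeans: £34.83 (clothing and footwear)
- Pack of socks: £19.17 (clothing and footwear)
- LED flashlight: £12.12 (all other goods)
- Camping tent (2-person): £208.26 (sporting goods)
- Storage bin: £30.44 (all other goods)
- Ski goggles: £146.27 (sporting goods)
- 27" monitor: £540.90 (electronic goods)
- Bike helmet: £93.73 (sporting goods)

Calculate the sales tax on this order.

£71.94

Soccer ball £32.81: sporting goods, under £200.00 → 2.75% → £0.902275
Tennis racket £136.21: sporting goods, under £200.00 → 2.75% → £3.745775
Snow pants £114.21: clothing and footwear → 5.25% → £5.996025
Pair of jeans £34.83: clothing and footwear → 5.25% → £1.828575
Pack of socks £19.17: clothing and footwear → 5.25% → £1.006425
LED flashlight £12.12: all other goods → 5% → £0.606
Camping tent (2-person) £208.26: sporting goods, £200.00 or more → 7% → £14.5782
Storage bin £30.44: all other goods → 5% → £1.522
Ski goggles £146.27: sporting goods, under £200.00 → 2.75% → £4.022425
27" monitor £540.90: electronic goods → 6.5% → £35.1585
Bike helmet £93.73: sporting goods, under £200.00 → 2.75% → £2.577575
Unrounded tax sum = £71.943775 → £71.94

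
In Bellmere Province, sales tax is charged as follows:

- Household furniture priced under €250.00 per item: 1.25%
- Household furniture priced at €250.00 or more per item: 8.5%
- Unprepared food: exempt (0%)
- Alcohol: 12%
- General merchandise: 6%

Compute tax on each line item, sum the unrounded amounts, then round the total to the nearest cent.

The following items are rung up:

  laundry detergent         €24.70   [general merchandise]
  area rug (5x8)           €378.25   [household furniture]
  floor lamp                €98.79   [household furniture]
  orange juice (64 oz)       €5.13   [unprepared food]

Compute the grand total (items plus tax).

Laundry detergent €24.70: general merchandise → 6% → €1.482
Area rug (5x8) €378.25: household furniture, €250.00 or more → 8.5% → €32.15125
Floor lamp €98.79: household furniture, under €250.00 → 1.25% → €1.234875
Orange juice (64 oz) €5.13: unprepared food → 0% → €0.00
Subtotal = €506.87; unrounded tax = €34.868125 → €34.87; total due = €541.74

€541.74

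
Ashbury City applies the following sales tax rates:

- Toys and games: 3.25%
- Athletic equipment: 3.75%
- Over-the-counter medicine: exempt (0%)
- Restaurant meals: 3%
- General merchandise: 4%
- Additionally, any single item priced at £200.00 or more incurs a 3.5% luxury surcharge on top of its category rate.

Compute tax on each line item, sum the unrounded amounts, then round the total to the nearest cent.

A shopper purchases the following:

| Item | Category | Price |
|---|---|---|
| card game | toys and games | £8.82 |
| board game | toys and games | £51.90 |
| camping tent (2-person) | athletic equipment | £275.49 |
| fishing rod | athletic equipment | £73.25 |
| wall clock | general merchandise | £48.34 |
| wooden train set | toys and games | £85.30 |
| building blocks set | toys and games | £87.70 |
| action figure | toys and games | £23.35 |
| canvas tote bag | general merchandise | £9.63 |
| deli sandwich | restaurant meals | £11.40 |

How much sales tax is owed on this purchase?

Card game £8.82: toys and games → 3.25% → £0.28665
Board game £51.90: toys and games → 3.25% → £1.68675
Camping tent (2-person) £275.49: athletic equipment → 3.75% + 3.5% surcharge = 7.25% → £19.973025
Fishing rod £73.25: athletic equipment → 3.75% → £2.746875
Wall clock £48.34: general merchandise → 4% → £1.9336
Wooden train set £85.30: toys and games → 3.25% → £2.77225
Building blocks set £87.70: toys and games → 3.25% → £2.85025
Action figure £23.35: toys and games → 3.25% → £0.758875
Canvas tote bag £9.63: general merchandise → 4% → £0.3852
Deli sandwich £11.40: restaurant meals → 3% → £0.342
Unrounded tax sum = £33.735475 → £33.74

£33.74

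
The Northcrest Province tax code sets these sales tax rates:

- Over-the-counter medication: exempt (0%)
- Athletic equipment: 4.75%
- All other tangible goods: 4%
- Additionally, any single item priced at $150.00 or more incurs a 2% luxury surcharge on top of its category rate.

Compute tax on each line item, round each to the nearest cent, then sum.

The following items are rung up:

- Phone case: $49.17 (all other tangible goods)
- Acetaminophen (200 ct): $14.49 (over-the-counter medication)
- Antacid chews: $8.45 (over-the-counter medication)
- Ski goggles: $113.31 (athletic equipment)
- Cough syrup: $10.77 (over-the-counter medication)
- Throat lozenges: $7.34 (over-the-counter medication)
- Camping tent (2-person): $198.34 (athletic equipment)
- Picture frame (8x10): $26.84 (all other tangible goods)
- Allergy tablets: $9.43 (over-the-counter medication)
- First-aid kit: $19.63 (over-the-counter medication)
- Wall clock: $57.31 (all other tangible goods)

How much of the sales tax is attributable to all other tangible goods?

Phone case $49.17: all other tangible goods → 4% → $1.97
Picture frame (8x10) $26.84: all other tangible goods → 4% → $1.07
Wall clock $57.31: all other tangible goods → 4% → $2.29
Tax on all other tangible goods = $1.97 + $1.07 + $2.29 = $5.33

$5.33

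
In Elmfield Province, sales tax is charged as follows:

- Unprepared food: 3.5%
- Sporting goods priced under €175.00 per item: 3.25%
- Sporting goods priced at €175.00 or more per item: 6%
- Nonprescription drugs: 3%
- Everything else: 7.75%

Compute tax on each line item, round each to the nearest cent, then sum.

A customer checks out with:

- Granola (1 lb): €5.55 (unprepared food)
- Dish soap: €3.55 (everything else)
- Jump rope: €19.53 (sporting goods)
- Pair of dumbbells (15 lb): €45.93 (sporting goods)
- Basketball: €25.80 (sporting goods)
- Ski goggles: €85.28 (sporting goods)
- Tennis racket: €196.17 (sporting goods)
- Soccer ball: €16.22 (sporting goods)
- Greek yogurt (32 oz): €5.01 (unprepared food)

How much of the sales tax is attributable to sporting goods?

Jump rope €19.53: sporting goods, under €175.00 → 3.25% → €0.63
Pair of dumbbells (15 lb) €45.93: sporting goods, under €175.00 → 3.25% → €1.49
Basketball €25.80: sporting goods, under €175.00 → 3.25% → €0.84
Ski goggles €85.28: sporting goods, under €175.00 → 3.25% → €2.77
Tennis racket €196.17: sporting goods, €175.00 or more → 6% → €11.77
Soccer ball €16.22: sporting goods, under €175.00 → 3.25% → €0.53
Tax on sporting goods = €0.63 + €1.49 + €0.84 + €2.77 + €11.77 + €0.53 = €18.03

€18.03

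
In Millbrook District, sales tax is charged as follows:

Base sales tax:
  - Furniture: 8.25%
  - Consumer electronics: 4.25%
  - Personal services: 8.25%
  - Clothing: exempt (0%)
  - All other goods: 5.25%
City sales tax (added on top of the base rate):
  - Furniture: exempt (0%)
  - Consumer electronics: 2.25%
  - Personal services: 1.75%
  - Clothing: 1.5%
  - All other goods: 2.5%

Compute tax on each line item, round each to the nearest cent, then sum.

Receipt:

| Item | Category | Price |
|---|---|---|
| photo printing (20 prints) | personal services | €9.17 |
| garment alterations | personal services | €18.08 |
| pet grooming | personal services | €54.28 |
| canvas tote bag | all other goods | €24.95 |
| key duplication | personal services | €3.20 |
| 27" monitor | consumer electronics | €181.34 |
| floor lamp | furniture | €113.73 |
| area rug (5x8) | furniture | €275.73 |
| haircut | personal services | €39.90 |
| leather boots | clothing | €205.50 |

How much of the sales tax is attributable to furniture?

€32.13

Floor lamp €113.73: furniture → 8.25% + 0% city = 8.25% → €9.38
Area rug (5x8) €275.73: furniture → 8.25% + 0% city = 8.25% → €22.75
Tax on furniture = €9.38 + €22.75 = €32.13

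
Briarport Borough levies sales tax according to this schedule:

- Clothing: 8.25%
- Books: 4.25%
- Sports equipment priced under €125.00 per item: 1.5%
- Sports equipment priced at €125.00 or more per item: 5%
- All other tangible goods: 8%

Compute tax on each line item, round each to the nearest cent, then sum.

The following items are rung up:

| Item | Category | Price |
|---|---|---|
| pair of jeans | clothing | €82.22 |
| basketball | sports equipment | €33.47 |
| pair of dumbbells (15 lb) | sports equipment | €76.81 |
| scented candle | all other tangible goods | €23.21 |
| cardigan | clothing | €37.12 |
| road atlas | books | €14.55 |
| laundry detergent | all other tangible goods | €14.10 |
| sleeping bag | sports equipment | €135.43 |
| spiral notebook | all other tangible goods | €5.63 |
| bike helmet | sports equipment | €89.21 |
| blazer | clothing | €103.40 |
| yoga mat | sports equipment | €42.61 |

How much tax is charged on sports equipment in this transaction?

€10.40

Basketball €33.47: sports equipment, under €125.00 → 1.5% → €0.50
Pair of dumbbells (15 lb) €76.81: sports equipment, under €125.00 → 1.5% → €1.15
Sleeping bag €135.43: sports equipment, €125.00 or more → 5% → €6.77
Bike helmet €89.21: sports equipment, under €125.00 → 1.5% → €1.34
Yoga mat €42.61: sports equipment, under €125.00 → 1.5% → €0.64
Tax on sports equipment = €0.50 + €1.15 + €6.77 + €1.34 + €0.64 = €10.40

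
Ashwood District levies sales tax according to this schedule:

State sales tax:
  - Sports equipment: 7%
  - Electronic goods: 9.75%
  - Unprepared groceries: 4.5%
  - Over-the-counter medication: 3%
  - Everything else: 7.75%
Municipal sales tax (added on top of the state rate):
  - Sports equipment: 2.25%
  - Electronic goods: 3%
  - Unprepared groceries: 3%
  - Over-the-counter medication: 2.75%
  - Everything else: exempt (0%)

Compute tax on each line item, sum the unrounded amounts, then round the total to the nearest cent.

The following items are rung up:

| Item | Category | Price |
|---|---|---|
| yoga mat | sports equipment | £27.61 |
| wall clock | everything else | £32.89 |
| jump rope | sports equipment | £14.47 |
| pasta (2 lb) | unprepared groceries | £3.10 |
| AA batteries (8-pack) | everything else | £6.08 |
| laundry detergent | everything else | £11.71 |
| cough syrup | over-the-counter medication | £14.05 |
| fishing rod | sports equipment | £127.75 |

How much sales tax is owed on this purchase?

£20.68

Yoga mat £27.61: sports equipment → 7% + 2.25% municipal = 9.25% → £2.553925
Wall clock £32.89: everything else → 7.75% + 0% municipal = 7.75% → £2.548975
Jump rope £14.47: sports equipment → 7% + 2.25% municipal = 9.25% → £1.338475
Pasta (2 lb) £3.10: unprepared groceries → 4.5% + 3% municipal = 7.5% → £0.2325
AA batteries (8-pack) £6.08: everything else → 7.75% + 0% municipal = 7.75% → £0.4712
Laundry detergent £11.71: everything else → 7.75% + 0% municipal = 7.75% → £0.907525
Cough syrup £14.05: over-the-counter medication → 3% + 2.75% municipal = 5.75% → £0.807875
Fishing rod £127.75: sports equipment → 7% + 2.25% municipal = 9.25% → £11.816875
Unrounded tax sum = £20.67735 → £20.68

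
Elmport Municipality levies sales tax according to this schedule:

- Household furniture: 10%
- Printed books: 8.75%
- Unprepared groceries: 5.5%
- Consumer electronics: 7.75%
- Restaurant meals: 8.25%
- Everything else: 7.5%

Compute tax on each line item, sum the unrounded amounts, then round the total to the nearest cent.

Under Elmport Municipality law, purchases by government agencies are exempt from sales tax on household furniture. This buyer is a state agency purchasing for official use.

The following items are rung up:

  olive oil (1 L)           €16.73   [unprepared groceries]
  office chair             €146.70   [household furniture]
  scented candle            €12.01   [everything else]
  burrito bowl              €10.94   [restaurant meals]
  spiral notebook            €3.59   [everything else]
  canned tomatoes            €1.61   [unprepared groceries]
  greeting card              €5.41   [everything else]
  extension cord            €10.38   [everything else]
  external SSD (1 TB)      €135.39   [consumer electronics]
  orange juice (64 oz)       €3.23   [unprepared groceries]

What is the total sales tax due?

€14.94

Olive oil (1 L) €16.73: unprepared groceries → 5.5% → €0.92015
Office chair €146.70: household furniture, buyer-exempt → 0% → €0.00
Scented candle €12.01: everything else → 7.5% → €0.90075
Burrito bowl €10.94: restaurant meals → 8.25% → €0.90255
Spiral notebook €3.59: everything else → 7.5% → €0.26925
Canned tomatoes €1.61: unprepared groceries → 5.5% → €0.08855
Greeting card €5.41: everything else → 7.5% → €0.40575
Extension cord €10.38: everything else → 7.5% → €0.7785
External SSD (1 TB) €135.39: consumer electronics → 7.75% → €10.492725
Orange juice (64 oz) €3.23: unprepared groceries → 5.5% → €0.17765
Unrounded tax sum = €14.935875 → €14.94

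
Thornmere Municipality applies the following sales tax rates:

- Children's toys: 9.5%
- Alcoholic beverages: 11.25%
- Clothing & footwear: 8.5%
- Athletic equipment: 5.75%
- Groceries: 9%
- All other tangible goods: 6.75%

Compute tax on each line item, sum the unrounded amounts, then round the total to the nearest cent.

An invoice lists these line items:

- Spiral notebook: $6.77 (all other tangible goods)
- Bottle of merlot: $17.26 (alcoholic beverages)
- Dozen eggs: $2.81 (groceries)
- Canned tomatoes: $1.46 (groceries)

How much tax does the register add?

Spiral notebook $6.77: all other tangible goods → 6.75% → $0.456975
Bottle of merlot $17.26: alcoholic beverages → 11.25% → $1.94175
Dozen eggs $2.81: groceries → 9% → $0.2529
Canned tomatoes $1.46: groceries → 9% → $0.1314
Unrounded tax sum = $2.783025 → $2.78

$2.78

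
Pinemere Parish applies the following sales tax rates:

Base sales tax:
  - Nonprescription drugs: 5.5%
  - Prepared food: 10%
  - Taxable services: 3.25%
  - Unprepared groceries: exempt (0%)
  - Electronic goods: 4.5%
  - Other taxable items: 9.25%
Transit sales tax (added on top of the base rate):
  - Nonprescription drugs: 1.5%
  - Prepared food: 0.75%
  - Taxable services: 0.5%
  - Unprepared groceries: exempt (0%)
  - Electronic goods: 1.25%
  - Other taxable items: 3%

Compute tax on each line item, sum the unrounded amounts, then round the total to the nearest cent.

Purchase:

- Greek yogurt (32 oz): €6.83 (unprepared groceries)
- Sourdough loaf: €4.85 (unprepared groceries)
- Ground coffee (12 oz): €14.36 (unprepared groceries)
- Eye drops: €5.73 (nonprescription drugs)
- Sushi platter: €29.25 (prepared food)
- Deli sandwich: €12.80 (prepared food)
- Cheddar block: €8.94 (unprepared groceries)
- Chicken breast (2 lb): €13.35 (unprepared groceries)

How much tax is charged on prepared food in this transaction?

Sushi platter €29.25: prepared food → 10% + 0.75% transit = 10.75% → €3.144375
Deli sandwich €12.80: prepared food → 10% + 0.75% transit = 10.75% → €1.376
Tax on prepared food: unrounded sum = €4.520375 → €4.52

€4.52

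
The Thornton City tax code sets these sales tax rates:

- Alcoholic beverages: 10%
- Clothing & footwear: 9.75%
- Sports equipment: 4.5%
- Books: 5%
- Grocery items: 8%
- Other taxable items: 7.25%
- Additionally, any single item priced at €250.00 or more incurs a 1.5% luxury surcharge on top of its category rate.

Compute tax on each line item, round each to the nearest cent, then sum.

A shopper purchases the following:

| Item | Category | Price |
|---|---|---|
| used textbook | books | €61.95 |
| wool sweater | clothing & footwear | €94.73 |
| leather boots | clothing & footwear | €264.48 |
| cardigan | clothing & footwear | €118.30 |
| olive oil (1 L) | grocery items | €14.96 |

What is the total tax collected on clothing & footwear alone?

€50.52

Wool sweater €94.73: clothing & footwear → 9.75% → €9.24
Leather boots €264.48: clothing & footwear → 9.75% + 1.5% surcharge = 11.25% → €29.75
Cardigan €118.30: clothing & footwear → 9.75% → €11.53
Tax on clothing & footwear = €9.24 + €29.75 + €11.53 = €50.52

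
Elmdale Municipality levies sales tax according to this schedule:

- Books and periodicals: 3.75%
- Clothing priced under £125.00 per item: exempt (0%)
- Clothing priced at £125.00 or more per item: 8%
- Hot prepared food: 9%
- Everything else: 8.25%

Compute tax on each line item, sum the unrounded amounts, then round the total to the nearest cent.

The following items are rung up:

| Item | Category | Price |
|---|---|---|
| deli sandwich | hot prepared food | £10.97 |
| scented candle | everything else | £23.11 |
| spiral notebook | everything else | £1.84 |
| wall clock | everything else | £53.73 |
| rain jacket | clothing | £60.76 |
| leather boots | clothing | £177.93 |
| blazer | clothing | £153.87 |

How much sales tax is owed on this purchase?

Deli sandwich £10.97: hot prepared food → 9% → £0.9873
Scented candle £23.11: everything else → 8.25% → £1.906575
Spiral notebook £1.84: everything else → 8.25% → £0.1518
Wall clock £53.73: everything else → 8.25% → £4.432725
Rain jacket £60.76: clothing, under £125.00 → 0% → £0.00
Leather boots £177.93: clothing, £125.00 or more → 8% → £14.2344
Blazer £153.87: clothing, £125.00 or more → 8% → £12.3096
Unrounded tax sum = £34.0224 → £34.02

£34.02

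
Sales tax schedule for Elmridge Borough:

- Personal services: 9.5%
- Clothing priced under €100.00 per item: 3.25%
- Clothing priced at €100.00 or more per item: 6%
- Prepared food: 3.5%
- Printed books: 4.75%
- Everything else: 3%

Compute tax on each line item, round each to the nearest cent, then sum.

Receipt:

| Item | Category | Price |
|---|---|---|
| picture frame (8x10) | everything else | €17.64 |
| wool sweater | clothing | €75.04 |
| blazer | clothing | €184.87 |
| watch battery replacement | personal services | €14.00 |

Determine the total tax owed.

€15.39

Picture frame (8x10) €17.64: everything else → 3% → €0.53
Wool sweater €75.04: clothing, under €100.00 → 3.25% → €2.44
Blazer €184.87: clothing, €100.00 or more → 6% → €11.09
Watch battery replacement €14.00: personal services → 9.5% → €1.33
Total tax = €0.53 + €2.44 + €11.09 + €1.33 = €15.39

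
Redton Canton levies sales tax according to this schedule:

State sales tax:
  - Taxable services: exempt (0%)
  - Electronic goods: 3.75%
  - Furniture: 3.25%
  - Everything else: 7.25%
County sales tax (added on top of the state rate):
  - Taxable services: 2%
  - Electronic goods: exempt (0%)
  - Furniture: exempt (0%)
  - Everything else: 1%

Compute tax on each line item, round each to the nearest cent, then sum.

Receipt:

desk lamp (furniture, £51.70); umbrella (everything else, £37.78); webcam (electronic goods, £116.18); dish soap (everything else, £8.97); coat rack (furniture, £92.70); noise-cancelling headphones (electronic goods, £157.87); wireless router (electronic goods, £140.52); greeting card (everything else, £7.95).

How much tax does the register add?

£24.76

Desk lamp £51.70: furniture → 3.25% + 0% county = 3.25% → £1.68
Umbrella £37.78: everything else → 7.25% + 1% county = 8.25% → £3.12
Webcam £116.18: electronic goods → 3.75% + 0% county = 3.75% → £4.36
Dish soap £8.97: everything else → 7.25% + 1% county = 8.25% → £0.74
Coat rack £92.70: furniture → 3.25% + 0% county = 3.25% → £3.01
Noise-cancelling headphones £157.87: electronic goods → 3.75% + 0% county = 3.75% → £5.92
Wireless router £140.52: electronic goods → 3.75% + 0% county = 3.75% → £5.27
Greeting card £7.95: everything else → 7.25% + 1% county = 8.25% → £0.66
Total tax = £1.68 + £3.12 + £4.36 + £0.74 + £3.01 + £5.92 + £5.27 + £0.66 = £24.76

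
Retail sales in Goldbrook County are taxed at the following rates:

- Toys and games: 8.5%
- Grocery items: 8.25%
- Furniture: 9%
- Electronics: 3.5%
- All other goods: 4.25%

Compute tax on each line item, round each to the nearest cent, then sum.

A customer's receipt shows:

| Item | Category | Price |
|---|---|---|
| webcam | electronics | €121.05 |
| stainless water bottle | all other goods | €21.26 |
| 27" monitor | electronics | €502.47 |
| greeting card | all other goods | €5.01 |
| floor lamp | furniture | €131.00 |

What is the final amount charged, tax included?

€815.52

Webcam €121.05: electronics → 3.5% → €4.24
Stainless water bottle €21.26: all other goods → 4.25% → €0.90
27" monitor €502.47: electronics → 3.5% → €17.59
Greeting card €5.01: all other goods → 4.25% → €0.21
Floor lamp €131.00: furniture → 9% → €11.79
Subtotal = €780.79; tax = €34.73; total due = €815.52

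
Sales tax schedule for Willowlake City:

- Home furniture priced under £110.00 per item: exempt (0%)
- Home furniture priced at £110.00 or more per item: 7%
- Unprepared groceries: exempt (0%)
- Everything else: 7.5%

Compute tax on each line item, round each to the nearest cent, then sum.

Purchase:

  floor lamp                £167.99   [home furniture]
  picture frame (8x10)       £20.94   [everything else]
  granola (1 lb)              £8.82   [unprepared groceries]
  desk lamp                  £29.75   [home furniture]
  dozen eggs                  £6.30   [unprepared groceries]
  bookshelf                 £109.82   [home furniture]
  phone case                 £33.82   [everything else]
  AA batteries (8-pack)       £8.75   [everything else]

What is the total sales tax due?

Floor lamp £167.99: home furniture, £110.00 or more → 7% → £11.76
Picture frame (8x10) £20.94: everything else → 7.5% → £1.57
Granola (1 lb) £8.82: unprepared groceries → 0% → £0.00
Desk lamp £29.75: home furniture, under £110.00 → 0% → £0.00
Dozen eggs £6.30: unprepared groceries → 0% → £0.00
Bookshelf £109.82: home furniture, under £110.00 → 0% → £0.00
Phone case £33.82: everything else → 7.5% → £2.54
AA batteries (8-pack) £8.75: everything else → 7.5% → £0.66
Total tax = £11.76 + £1.57 + £2.54 + £0.66 = £16.53

£16.53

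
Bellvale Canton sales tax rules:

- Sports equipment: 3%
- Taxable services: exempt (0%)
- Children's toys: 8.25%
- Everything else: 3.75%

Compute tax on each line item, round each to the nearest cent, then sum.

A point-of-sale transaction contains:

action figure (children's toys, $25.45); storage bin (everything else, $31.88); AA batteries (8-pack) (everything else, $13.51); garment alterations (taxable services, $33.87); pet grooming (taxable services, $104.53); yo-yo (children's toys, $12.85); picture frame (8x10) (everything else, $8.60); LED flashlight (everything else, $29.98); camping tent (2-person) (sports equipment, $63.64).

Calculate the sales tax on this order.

$8.22

Action figure $25.45: children's toys → 8.25% → $2.10
Storage bin $31.88: everything else → 3.75% → $1.20
AA batteries (8-pack) $13.51: everything else → 3.75% → $0.51
Garment alterations $33.87: taxable services → 0% → $0.00
Pet grooming $104.53: taxable services → 0% → $0.00
Yo-yo $12.85: children's toys → 8.25% → $1.06
Picture frame (8x10) $8.60: everything else → 3.75% → $0.32
LED flashlight $29.98: everything else → 3.75% → $1.12
Camping tent (2-person) $63.64: sports equipment → 3% → $1.91
Total tax = $2.10 + $1.20 + $0.51 + $1.06 + $0.32 + $1.12 + $1.91 = $8.22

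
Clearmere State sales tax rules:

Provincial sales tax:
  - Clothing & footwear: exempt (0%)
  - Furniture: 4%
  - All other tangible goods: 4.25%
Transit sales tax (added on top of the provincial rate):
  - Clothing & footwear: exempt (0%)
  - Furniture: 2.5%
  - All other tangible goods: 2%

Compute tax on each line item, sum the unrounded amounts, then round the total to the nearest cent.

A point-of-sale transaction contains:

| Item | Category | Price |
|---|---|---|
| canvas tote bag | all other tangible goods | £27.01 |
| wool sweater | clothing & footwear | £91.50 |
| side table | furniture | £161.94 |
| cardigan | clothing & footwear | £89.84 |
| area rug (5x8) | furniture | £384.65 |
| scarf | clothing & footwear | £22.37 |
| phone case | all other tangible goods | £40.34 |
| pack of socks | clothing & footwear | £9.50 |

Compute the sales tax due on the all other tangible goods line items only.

Canvas tote bag £27.01: all other tangible goods → 4.25% + 2% transit = 6.25% → £1.688125
Phone case £40.34: all other tangible goods → 4.25% + 2% transit = 6.25% → £2.52125
Tax on all other tangible goods: unrounded sum = £4.209375 → £4.21

£4.21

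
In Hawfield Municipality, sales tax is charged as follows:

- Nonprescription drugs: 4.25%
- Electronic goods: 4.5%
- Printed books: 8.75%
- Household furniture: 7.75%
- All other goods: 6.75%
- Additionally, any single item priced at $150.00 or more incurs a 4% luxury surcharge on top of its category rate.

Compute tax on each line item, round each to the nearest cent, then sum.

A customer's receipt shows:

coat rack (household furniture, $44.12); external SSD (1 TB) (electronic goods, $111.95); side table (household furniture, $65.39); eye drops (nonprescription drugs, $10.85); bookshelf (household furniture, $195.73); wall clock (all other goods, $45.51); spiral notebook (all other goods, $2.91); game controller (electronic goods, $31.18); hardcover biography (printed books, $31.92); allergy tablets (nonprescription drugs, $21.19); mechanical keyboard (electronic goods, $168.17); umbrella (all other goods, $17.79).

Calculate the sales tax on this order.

Coat rack $44.12: household furniture → 7.75% → $3.42
External SSD (1 TB) $111.95: electronic goods → 4.5% → $5.04
Side table $65.39: household furniture → 7.75% → $5.07
Eye drops $10.85: nonprescription drugs → 4.25% → $0.46
Bookshelf $195.73: household furniture → 7.75% + 4% surcharge = 11.75% → $23.00
Wall clock $45.51: all other goods → 6.75% → $3.07
Spiral notebook $2.91: all other goods → 6.75% → $0.20
Game controller $31.18: electronic goods → 4.5% → $1.40
Hardcover biography $31.92: printed books → 8.75% → $2.79
Allergy tablets $21.19: nonprescription drugs → 4.25% → $0.90
Mechanical keyboard $168.17: electronic goods → 4.5% + 4% surcharge = 8.5% → $14.29
Umbrella $17.79: all other goods → 6.75% → $1.20
Total tax = $3.42 + $5.04 + $5.07 + $0.46 + $23.00 + $3.07 + $0.20 + $1.40 + $2.79 + $0.90 + $14.29 + $1.20 = $60.84

$60.84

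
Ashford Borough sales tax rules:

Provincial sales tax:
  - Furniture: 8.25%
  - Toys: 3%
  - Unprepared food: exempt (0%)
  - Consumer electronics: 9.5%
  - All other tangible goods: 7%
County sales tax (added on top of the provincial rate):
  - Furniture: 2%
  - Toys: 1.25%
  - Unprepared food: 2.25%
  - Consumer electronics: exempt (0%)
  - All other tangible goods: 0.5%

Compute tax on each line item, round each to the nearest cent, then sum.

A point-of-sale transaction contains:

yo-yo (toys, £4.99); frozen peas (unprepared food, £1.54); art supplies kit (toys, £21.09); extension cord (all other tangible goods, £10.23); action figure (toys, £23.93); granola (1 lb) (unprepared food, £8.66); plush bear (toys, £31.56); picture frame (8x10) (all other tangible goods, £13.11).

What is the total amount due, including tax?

Yo-yo £4.99: toys → 3% + 1.25% county = 4.25% → £0.21
Frozen peas £1.54: unprepared food → 0% + 2.25% county = 2.25% → £0.03
Art supplies kit £21.09: toys → 3% + 1.25% county = 4.25% → £0.90
Extension cord £10.23: all other tangible goods → 7% + 0.5% county = 7.5% → £0.77
Action figure £23.93: toys → 3% + 1.25% county = 4.25% → £1.02
Granola (1 lb) £8.66: unprepared food → 0% + 2.25% county = 2.25% → £0.19
Plush bear £31.56: toys → 3% + 1.25% county = 4.25% → £1.34
Picture frame (8x10) £13.11: all other tangible goods → 7% + 0.5% county = 7.5% → £0.98
Subtotal = £115.11; tax = £5.44; total due = £120.55

£120.55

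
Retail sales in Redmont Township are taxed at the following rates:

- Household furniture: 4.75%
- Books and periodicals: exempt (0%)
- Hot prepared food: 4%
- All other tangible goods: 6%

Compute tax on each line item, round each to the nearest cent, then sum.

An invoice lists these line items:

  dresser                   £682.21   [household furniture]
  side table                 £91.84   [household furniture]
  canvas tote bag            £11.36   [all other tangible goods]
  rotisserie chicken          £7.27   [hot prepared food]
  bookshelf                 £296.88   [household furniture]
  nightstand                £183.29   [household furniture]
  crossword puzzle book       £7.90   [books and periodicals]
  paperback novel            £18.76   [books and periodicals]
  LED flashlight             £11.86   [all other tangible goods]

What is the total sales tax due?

£61.25

Dresser £682.21: household furniture → 4.75% → £32.40
Side table £91.84: household furniture → 4.75% → £4.36
Canvas tote bag £11.36: all other tangible goods → 6% → £0.68
Rotisserie chicken £7.27: hot prepared food → 4% → £0.29
Bookshelf £296.88: household furniture → 4.75% → £14.10
Nightstand £183.29: household furniture → 4.75% → £8.71
Crossword puzzle book £7.90: books and periodicals → 0% → £0.00
Paperback novel £18.76: books and periodicals → 0% → £0.00
LED flashlight £11.86: all other tangible goods → 6% → £0.71
Total tax = £32.40 + £4.36 + £0.68 + £0.29 + £14.10 + £8.71 + £0.71 = £61.25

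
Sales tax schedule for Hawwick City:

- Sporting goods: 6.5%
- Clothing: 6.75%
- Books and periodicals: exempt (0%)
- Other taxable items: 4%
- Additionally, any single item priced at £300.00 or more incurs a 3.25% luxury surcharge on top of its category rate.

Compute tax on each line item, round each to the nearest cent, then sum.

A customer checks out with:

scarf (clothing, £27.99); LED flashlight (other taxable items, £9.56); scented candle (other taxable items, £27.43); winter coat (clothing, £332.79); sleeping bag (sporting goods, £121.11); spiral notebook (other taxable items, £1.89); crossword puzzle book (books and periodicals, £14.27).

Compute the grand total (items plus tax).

£579.64

Scarf £27.99: clothing → 6.75% → £1.89
LED flashlight £9.56: other taxable items → 4% → £0.38
Scented candle £27.43: other taxable items → 4% → £1.10
Winter coat £332.79: clothing → 6.75% + 3.25% surcharge = 10% → £33.28
Sleeping bag £121.11: sporting goods → 6.5% → £7.87
Spiral notebook £1.89: other taxable items → 4% → £0.08
Crossword puzzle book £14.27: books and periodicals → 0% → £0.00
Subtotal = £535.04; tax = £44.60; total due = £579.64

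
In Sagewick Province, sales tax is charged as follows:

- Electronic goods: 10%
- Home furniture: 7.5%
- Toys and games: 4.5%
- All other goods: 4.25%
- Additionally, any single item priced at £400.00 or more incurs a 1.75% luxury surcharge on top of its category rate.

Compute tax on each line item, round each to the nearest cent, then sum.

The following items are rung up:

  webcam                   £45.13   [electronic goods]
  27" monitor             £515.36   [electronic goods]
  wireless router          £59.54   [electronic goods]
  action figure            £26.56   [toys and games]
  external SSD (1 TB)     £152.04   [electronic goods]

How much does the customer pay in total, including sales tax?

£886.04

Webcam £45.13: electronic goods → 10% → £4.51
27" monitor £515.36: electronic goods → 10% + 1.75% surcharge = 11.75% → £60.55
Wireless router £59.54: electronic goods → 10% → £5.95
Action figure £26.56: toys and games → 4.5% → £1.20
External SSD (1 TB) £152.04: electronic goods → 10% → £15.20
Subtotal = £798.63; tax = £87.41; total due = £886.04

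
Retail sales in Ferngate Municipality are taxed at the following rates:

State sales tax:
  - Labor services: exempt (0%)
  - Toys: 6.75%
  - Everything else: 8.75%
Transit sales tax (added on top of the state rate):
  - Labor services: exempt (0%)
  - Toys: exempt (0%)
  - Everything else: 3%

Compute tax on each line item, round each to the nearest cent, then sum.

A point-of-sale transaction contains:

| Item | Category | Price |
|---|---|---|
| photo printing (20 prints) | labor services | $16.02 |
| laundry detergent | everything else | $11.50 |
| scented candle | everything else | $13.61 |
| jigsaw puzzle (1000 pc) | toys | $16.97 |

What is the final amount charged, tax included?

$62.20

Photo printing (20 prints) $16.02: labor services → 0% + 0% transit = 0% → $0.00
Laundry detergent $11.50: everything else → 8.75% + 3% transit = 11.75% → $1.35
Scented candle $13.61: everything else → 8.75% + 3% transit = 11.75% → $1.60
Jigsaw puzzle (1000 pc) $16.97: toys → 6.75% + 0% transit = 6.75% → $1.15
Subtotal = $58.10; tax = $4.10; total due = $62.20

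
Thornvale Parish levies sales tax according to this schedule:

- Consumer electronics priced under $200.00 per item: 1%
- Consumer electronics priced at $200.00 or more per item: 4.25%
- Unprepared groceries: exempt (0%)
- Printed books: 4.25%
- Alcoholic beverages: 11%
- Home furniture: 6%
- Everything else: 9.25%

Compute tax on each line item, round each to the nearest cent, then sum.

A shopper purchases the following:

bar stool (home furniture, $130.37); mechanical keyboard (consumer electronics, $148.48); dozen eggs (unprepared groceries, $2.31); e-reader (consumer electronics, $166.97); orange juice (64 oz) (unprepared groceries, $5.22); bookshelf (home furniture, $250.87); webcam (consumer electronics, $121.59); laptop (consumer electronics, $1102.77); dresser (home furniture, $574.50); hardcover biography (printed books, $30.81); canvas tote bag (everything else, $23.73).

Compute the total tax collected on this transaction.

$112.09

Bar stool $130.37: home furniture → 6% → $7.82
Mechanical keyboard $148.48: consumer electronics, under $200.00 → 1% → $1.48
Dozen eggs $2.31: unprepared groceries → 0% → $0.00
E-reader $166.97: consumer electronics, under $200.00 → 1% → $1.67
Orange juice (64 oz) $5.22: unprepared groceries → 0% → $0.00
Bookshelf $250.87: home furniture → 6% → $15.05
Webcam $121.59: consumer electronics, under $200.00 → 1% → $1.22
Laptop $1102.77: consumer electronics, $200.00 or more → 4.25% → $46.87
Dresser $574.50: home furniture → 6% → $34.47
Hardcover biography $30.81: printed books → 4.25% → $1.31
Canvas tote bag $23.73: everything else → 9.25% → $2.20
Total tax = $7.82 + $1.48 + $1.67 + $15.05 + $1.22 + $46.87 + $34.47 + $1.31 + $2.20 = $112.09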